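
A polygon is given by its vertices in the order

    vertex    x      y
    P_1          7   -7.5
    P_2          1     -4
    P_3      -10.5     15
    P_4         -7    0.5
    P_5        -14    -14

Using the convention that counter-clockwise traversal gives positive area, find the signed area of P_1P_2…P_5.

180.125

P_1→P_2: (7)(-4) − (1)(-7.5) = -20.5
P_2→P_3: (1)(15) − (-10.5)(-4) = -27
P_3→P_4: (-10.5)(0.5) − (-7)(15) = 99.75
P_4→P_5: (-7)(-14) − (-14)(0.5) = 105
P_5→P_1: (-14)(-7.5) − (7)(-14) = 203
Σ = 360.25
Signed area = Σ/2 = 180.125 (positive ⇒ counter-clockwise traversal).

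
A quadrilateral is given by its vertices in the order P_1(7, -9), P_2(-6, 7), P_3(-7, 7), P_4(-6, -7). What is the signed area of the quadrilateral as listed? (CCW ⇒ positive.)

Apply the shoelace formula: 2A = Σ (x_i·y_{i+1} − x_{i+1}·y_i), indices taken mod 4.
Cross-terms: -5, 7, 91, 103  ⇒  Σ = 196
Signed area = Σ/2 = 98 (positive ⇒ counter-clockwise traversal).

98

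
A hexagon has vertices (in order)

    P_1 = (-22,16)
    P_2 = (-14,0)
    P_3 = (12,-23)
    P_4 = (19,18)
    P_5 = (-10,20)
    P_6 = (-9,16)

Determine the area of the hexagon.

P_1→P_2: (-22)(0) − (-14)(16) = 224
P_2→P_3: (-14)(-23) − (12)(0) = 322
P_3→P_4: (12)(18) − (19)(-23) = 653
P_4→P_5: (19)(20) − (-10)(18) = 560
P_5→P_6: (-10)(16) − (-9)(20) = 20
P_6→P_1: (-9)(16) − (-22)(16) = 208
Σ = 1987
Area = |Σ|/2 = 993.5.

993.5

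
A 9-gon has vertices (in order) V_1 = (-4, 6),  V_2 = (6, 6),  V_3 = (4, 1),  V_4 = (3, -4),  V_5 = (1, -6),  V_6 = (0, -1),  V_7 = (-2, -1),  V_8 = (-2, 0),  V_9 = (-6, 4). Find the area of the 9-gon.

V_1→V_2: (-4)(6) − (6)(6) = -60
V_2→V_3: (6)(1) − (4)(6) = -18
V_3→V_4: (4)(-4) − (3)(1) = -19
V_4→V_5: (3)(-6) − (1)(-4) = -14
V_5→V_6: (1)(-1) − (0)(-6) = -1
V_6→V_7: (0)(-1) − (-2)(-1) = -2
V_7→V_8: (-2)(0) − (-2)(-1) = -2
V_8→V_9: (-2)(4) − (-6)(0) = -8
V_9→V_1: (-6)(6) − (-4)(4) = -20
Σ = -144
Area = |Σ|/2 = 72.

72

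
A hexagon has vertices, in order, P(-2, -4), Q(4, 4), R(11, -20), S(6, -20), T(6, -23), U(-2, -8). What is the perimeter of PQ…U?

64

|PQ| = √((6)² + (8)²) = √100 = 10
|QR| = √((7)² + (-24)²) = √625 = 25
|RS| = √((-5)² + (0)²) = √25 = 5
|ST| = √((0)² + (-3)²) = √9 = 3
|TU| = √((-8)² + (15)²) = √289 = 17
|UP| = √((0)² + (4)²) = √16 = 4
Perimeter = 10 + 25 + 5 + 3 + 17 + 4 = 64.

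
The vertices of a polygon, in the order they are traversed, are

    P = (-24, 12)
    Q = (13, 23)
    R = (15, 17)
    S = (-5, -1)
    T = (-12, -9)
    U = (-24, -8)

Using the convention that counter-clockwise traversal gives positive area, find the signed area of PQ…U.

-664.5

P→Q: (-24)(23) − (13)(12) = -708
Q→R: (13)(17) − (15)(23) = -124
R→S: (15)(-1) − (-5)(17) = 70
S→T: (-5)(-9) − (-12)(-1) = 33
T→U: (-12)(-8) − (-24)(-9) = -120
U→P: (-24)(12) − (-24)(-8) = -480
Σ = -1329
Signed area = Σ/2 = -664.5 (negative ⇒ clockwise traversal).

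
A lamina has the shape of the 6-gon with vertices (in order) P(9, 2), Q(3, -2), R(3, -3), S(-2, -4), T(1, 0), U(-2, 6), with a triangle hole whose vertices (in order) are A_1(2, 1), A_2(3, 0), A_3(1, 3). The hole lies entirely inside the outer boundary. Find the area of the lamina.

46

Outer boundary:
Apply Gauss's area formula: 2A = Σ (x_i·y_{i+1} − x_{i+1}·y_i), indices taken mod 6.
Σ = (-24) + (-3) + (-18) + (4) + (6) + (-58) = -93
Area = |Σ|/2 = 46.5.
Hole:
Σ = (-3) + (9) + (-5) = 1
Area = |Σ|/2 = 0.5.
Net area = 46.5 − 0.5 = 46.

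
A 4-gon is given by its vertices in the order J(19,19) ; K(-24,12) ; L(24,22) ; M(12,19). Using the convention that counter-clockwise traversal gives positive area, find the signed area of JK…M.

-36.5

Apply the shoelace (surveyor's) formula: 2A = Σ (x_i·y_{i+1} − x_{i+1}·y_i), indices taken mod 4.
J→K: (19)(12) − (-24)(19) = 684
K→L: (-24)(22) − (24)(12) = -816
L→M: (24)(19) − (12)(22) = 192
M→J: (12)(19) − (19)(19) = -133
Σ = -73
Signed area = Σ/2 = -36.5 (negative ⇒ clockwise traversal).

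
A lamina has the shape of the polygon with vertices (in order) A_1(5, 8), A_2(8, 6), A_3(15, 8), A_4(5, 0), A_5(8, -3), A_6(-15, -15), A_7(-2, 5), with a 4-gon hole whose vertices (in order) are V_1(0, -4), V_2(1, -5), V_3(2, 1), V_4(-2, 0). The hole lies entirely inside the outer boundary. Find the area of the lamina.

200.5

Outer boundary:
Σ = (-34) + (-26) + (-40) + (-15) + (-165) + (-105) + (-41) = -426
Area = |Σ|/2 = 213.
Hole:
Apply Gauss's area formula: 2A = Σ (x_i·y_{i+1} − x_{i+1}·y_i), indices taken mod 4.
Σ = (4) + (11) + (2) + (8) = 25
Area = |Σ|/2 = 12.5.
Net area = 213 − 12.5 = 200.5.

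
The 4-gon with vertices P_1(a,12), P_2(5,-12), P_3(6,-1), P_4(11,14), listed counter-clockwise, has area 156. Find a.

-3

The doubled signed area Σ (x_i y_{i+1} − x_{i+1} y_i) is linear in a.
With a=0 it equals 234; the coefficient of a is -26 (from the two edges through P_1).
So -26·a + 234 = 2·156 = 312 ⇒ a = -3.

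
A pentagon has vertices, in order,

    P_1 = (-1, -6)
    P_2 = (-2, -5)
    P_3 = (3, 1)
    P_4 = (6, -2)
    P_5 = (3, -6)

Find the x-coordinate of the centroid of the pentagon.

98/45

Apply the shoelace (surveyor's) formula. First the cross-terms c_i = x_i·y_{i+1} − x_{i+1}·y_i:
  -7, 13, -12, -30, -24  ⇒  2A = -60, A = -30.
Then Σ (x_i + x_{i+1})·c_i = -392, so x̄ = -392 / (6·(-30)) = 98/45.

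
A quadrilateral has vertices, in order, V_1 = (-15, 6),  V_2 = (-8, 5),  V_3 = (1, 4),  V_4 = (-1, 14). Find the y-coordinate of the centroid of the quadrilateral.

629/79

Apply Gauss's area formula. First the cross-terms c_i = x_i·y_{i+1} − x_{i+1}·y_i:
  -27, -37, 18, 204  ⇒  2A = 158, A = 79.
Then Σ (y_i + y_{i+1})·c_i = 3774, so ȳ = 3774 / (6·79) = 629/79.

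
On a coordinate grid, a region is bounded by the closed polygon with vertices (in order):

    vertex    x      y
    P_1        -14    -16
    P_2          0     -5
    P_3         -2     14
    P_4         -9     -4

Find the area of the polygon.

P_1→P_2: (-14)(-5) − (0)(-16) = 70
P_2→P_3: (0)(14) − (-2)(-5) = -10
P_3→P_4: (-2)(-4) − (-9)(14) = 134
P_4→P_1: (-9)(-16) − (-14)(-4) = 88
Σ = 282
Area = |Σ|/2 = 141.

141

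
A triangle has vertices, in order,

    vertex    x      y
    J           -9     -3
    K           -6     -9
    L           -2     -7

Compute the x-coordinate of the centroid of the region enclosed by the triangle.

Apply the shoelace (surveyor's) formula. First the cross-terms c_i = x_i·y_{i+1} − x_{i+1}·y_i:
  63, 24, -57  ⇒  2A = 30, A = 15.
Then Σ (x_i + x_{i+1})·c_i = -510, so x̄ = -510 / (6·15) = -17/3.

-17/3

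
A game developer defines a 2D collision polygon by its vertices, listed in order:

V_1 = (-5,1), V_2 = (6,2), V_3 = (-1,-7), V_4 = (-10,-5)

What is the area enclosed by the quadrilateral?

78

Apply the surveyor's formula: 2A = Σ (x_i·y_{i+1} − x_{i+1}·y_i), indices taken mod 4.
Σ = (-16) + (-40) + (-65) + (-35) = -156
Area = |Σ|/2 = 78.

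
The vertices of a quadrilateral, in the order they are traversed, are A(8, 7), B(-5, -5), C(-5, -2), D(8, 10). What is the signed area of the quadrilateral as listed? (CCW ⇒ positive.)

-39

Apply the shoelace (surveyor's) formula: 2A = Σ (x_i·y_{i+1} − x_{i+1}·y_i), indices taken mod 4.
Σ = (-5) + (-15) + (-34) + (-24) = -78
Signed area = Σ/2 = -39 (negative ⇒ clockwise traversal).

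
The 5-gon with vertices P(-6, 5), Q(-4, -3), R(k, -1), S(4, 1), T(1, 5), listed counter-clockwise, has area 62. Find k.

6

Write out the shoelace sum; only the two edges meeting at R involve k:
2·Area = [((-4)·(-1) − k·(-3)) + (k·1 − 4·(-1))] + 92
       = 4·k + 100 = 124
⇒ k = 6.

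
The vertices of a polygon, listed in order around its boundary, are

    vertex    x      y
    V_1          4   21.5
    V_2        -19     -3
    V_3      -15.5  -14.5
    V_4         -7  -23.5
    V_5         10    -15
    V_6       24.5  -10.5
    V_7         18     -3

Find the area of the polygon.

V_1→V_2: (4)(-3) − (-19)(21.5) = 396.5
V_2→V_3: (-19)(-14.5) − (-15.5)(-3) = 229
V_3→V_4: (-15.5)(-23.5) − (-7)(-14.5) = 262.75
V_4→V_5: (-7)(-15) − (10)(-23.5) = 340
V_5→V_6: (10)(-10.5) − (24.5)(-15) = 262.5
V_6→V_7: (24.5)(-3) − (18)(-10.5) = 115.5
V_7→V_1: (18)(21.5) − (4)(-3) = 399
Σ = 2005.25
Area = |Σ|/2 = 1002.625.

1002.625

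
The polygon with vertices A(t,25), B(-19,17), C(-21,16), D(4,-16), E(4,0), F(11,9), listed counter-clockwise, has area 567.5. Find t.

-5

The doubled signed area Σ (x_i y_{i+1} − x_{i+1} y_i) is linear in t.
With t=0 it equals 1175; the coefficient of t is 8 (from the two edges through A).
So 8·t + 1175 = 2·567.5 = 1135 ⇒ t = -5.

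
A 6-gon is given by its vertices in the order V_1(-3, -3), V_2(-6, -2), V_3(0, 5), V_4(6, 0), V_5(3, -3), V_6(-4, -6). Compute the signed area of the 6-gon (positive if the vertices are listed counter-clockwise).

-63

Apply the shoelace formula: 2A = Σ (x_i·y_{i+1} − x_{i+1}·y_i), indices taken mod 6.
Cross-terms: -12, -30, -30, -18, -30, -6  ⇒  Σ = -126
Signed area = Σ/2 = -63 (negative ⇒ clockwise traversal).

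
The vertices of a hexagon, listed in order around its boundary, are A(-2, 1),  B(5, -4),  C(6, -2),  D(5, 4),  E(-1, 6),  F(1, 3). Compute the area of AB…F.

Σ = (3) + (14) + (34) + (34) + (-9) + (7) = 83
Area = |Σ|/2 = 41.5.

41.5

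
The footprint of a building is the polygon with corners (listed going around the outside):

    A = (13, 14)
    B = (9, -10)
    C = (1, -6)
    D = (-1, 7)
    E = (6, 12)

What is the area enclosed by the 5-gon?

Apply the shoelace formula: 2A = Σ (x_i·y_{i+1} − x_{i+1}·y_i), indices taken mod 5.
Σ = (-256) + (-44) + (1) + (-54) + (-72) = -425
Area = |Σ|/2 = 212.5.

212.5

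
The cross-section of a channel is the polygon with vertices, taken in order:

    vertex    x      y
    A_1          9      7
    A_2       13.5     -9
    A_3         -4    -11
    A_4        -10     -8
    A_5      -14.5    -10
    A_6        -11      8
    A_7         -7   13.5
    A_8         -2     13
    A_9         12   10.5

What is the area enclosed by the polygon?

Apply the surveyor's formula: 2A = Σ (x_i·y_{i+1} − x_{i+1}·y_i), indices taken mod 9.
Cross-terms: -175.5, -184.5, -78, -16, -226, -92.5, -64, -177, -10.5  ⇒  Σ = -1024
Area = |Σ|/2 = 512.

512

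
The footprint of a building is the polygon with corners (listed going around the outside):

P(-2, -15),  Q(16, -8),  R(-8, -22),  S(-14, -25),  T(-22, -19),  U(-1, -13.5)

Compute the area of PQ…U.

143

Apply Gauss's area formula: 2A = Σ (x_i·y_{i+1} − x_{i+1}·y_i), indices taken mod 6.
P→Q: (-2)(-8) − (16)(-15) = 256
Q→R: (16)(-22) − (-8)(-8) = -416
R→S: (-8)(-25) − (-14)(-22) = -108
S→T: (-14)(-19) − (-22)(-25) = -284
T→U: (-22)(-13.5) − (-1)(-19) = 278
U→P: (-1)(-15) − (-2)(-13.5) = -12
Σ = -286
Area = |Σ|/2 = 143.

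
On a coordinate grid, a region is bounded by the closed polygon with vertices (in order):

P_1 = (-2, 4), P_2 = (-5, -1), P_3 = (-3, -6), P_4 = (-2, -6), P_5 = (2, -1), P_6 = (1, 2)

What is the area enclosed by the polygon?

Apply the shoelace (surveyor's) formula: 2A = Σ (x_i·y_{i+1} − x_{i+1}·y_i), indices taken mod 6.
Cross-terms: 22, 27, 6, 14, 5, 8  ⇒  Σ = 82
Area = |Σ|/2 = 41.

41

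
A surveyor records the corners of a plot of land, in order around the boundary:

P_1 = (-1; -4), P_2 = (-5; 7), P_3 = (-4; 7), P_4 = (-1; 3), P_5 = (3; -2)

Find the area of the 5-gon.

Cross-terms: -27, -7, -5, -7, -14  ⇒  Σ = -60
Area = |Σ|/2 = 30.

30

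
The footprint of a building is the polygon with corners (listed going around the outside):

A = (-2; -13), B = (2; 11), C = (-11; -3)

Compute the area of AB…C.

Σ = (4) + (115) + (137) = 256
Area = |Σ|/2 = 128.

128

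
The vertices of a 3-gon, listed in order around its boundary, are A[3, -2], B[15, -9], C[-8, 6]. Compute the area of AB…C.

9.5

Apply the shoelace formula: 2A = Σ (x_i·y_{i+1} − x_{i+1}·y_i), indices taken mod 3.
A→B: (3)(-9) − (15)(-2) = 3
B→C: (15)(6) − (-8)(-9) = 18
C→A: (-8)(-2) − (3)(6) = -2
Σ = 19
Area = |Σ|/2 = 9.5.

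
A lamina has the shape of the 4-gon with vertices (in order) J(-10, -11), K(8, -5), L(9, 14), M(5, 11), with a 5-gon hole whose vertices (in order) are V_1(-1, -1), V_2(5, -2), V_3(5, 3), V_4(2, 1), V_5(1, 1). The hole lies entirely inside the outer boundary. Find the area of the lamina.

173.5

Outer boundary:
Σ = (138) + (157) + (29) + (55) = 379
Area = |Σ|/2 = 189.5.
Hole:
V_1→V_2: (-1)(-2) − (5)(-1) = 7
V_2→V_3: (5)(3) − (5)(-2) = 25
V_3→V_4: (5)(1) − (2)(3) = -1
V_4→V_5: (2)(1) − (1)(1) = 1
V_5→V_1: (1)(-1) − (-1)(1) = 0
Σ = 32
Area = |Σ|/2 = 16.
Net area = 189.5 − 16 = 173.5.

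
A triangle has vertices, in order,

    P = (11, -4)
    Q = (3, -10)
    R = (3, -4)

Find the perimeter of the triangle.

|PQ| = √((-8)² + (-6)²) = √100 = 10
|QR| = √((0)² + (6)²) = √36 = 6
|RP| = √((8)² + (0)²) = √64 = 8
Perimeter = 10 + 6 + 8 = 24.

24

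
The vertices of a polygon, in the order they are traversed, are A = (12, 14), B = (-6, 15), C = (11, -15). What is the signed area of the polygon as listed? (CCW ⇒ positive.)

Apply the shoelace (surveyor's) formula: 2A = Σ (x_i·y_{i+1} − x_{i+1}·y_i), indices taken mod 3.
Σ = (264) + (-75) + (334) = 523
Signed area = Σ/2 = 261.5 (positive ⇒ counter-clockwise traversal).

261.5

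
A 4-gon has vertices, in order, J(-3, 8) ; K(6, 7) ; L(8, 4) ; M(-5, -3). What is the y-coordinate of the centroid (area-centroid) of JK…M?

818/231

Apply the shoelace formula. First the cross-terms c_i = x_i·y_{i+1} − x_{i+1}·y_i:
  -69, -32, -4, -49  ⇒  2A = -154, A = -77.
Then Σ (y_i + y_{i+1})·c_i = -1636, so ȳ = -1636 / (6·(-77)) = 818/231.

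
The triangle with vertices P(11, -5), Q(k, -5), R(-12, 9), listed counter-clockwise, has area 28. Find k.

15

Write out the shoelace sum; only the two edges meeting at Q involve k:
2·Area = [(11·(-5) − k·(-5)) + (k·9 − (-12)·(-5))] + -39
       = 14·k + -154 = 56
⇒ k = 15.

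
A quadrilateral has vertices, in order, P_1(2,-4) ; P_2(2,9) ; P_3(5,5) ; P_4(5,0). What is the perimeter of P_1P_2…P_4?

|P_1P_2| = √((0)² + (13)²) = √169 = 13
|P_2P_3| = √((3)² + (-4)²) = √25 = 5
|P_3P_4| = √((0)² + (-5)²) = √25 = 5
|P_4P_1| = √((-3)² + (-4)²) = √25 = 5
Perimeter = 13 + 5 + 5 + 5 = 28.

28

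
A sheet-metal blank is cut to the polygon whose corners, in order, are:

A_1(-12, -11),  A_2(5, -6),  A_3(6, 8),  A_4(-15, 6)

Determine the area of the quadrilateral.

Σ = (127) + (76) + (156) + (237) = 596
Area = |Σ|/2 = 298.

298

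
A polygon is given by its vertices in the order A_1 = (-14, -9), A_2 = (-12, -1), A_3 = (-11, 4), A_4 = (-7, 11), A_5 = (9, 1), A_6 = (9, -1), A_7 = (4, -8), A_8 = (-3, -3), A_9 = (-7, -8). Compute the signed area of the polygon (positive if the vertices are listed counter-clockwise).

A_1→A_2: (-14)(-1) − (-12)(-9) = -94
A_2→A_3: (-12)(4) − (-11)(-1) = -59
A_3→A_4: (-11)(11) − (-7)(4) = -93
A_4→A_5: (-7)(1) − (9)(11) = -106
A_5→A_6: (9)(-1) − (9)(1) = -18
A_6→A_7: (9)(-8) − (4)(-1) = -68
A_7→A_8: (4)(-3) − (-3)(-8) = -36
A_8→A_9: (-3)(-8) − (-7)(-3) = 3
A_9→A_1: (-7)(-9) − (-14)(-8) = -49
Σ = -520
Signed area = Σ/2 = -260 (negative ⇒ clockwise traversal).

-260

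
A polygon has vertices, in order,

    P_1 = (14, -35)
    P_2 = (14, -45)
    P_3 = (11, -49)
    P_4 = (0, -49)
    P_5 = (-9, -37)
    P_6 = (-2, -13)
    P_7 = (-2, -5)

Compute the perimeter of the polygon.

108

|P_1P_2| = √((0)² + (-10)²) = √100 = 10
|P_2P_3| = √((-3)² + (-4)²) = √25 = 5
|P_3P_4| = √((-11)² + (0)²) = √121 = 11
|P_4P_5| = √((-9)² + (12)²) = √225 = 15
|P_5P_6| = √((7)² + (24)²) = √625 = 25
|P_6P_7| = √((0)² + (8)²) = √64 = 8
|P_7P_1| = √((16)² + (-30)²) = √1156 = 34
Perimeter = 10 + 5 + 11 + 15 + 25 + 8 + 34 = 108.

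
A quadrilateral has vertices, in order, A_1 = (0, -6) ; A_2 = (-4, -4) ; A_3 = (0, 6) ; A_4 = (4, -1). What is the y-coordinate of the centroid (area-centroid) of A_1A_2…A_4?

-5/6

Apply the shoelace formula. First the cross-terms c_i = x_i·y_{i+1} − x_{i+1}·y_i:
  -24, -24, -24, -24  ⇒  2A = -96, A = -48.
Then Σ (y_i + y_{i+1})·c_i = 240, so ȳ = 240 / (6·(-48)) = -5/6.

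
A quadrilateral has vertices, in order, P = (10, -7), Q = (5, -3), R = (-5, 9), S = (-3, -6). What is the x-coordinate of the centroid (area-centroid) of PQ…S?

Apply Gauss's area formula. First the cross-terms c_i = x_i·y_{i+1} − x_{i+1}·y_i:
  5, 30, 57, 81  ⇒  2A = 173, A = 86.5.
Then Σ (x_i + x_{i+1})·c_i = 186, so x̄ = 186 / (6·86.5) = 62/173.

62/173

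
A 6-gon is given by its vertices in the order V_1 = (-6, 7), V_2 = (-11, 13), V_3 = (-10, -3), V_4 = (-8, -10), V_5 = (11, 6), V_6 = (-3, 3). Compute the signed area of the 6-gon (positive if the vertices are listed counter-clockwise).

174

Σ = (-1) + (163) + (76) + (62) + (51) + (-3) = 348
Signed area = Σ/2 = 174 (positive ⇒ counter-clockwise traversal).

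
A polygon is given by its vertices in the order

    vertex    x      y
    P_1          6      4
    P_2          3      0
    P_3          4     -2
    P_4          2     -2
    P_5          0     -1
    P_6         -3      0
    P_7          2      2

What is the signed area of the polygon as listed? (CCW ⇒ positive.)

Apply Gauss's area formula: 2A = Σ (x_i·y_{i+1} − x_{i+1}·y_i), indices taken mod 7.
Cross-terms: -12, -6, -4, -2, -3, -6, -4  ⇒  Σ = -37
Signed area = Σ/2 = -18.5 (negative ⇒ clockwise traversal).

-18.5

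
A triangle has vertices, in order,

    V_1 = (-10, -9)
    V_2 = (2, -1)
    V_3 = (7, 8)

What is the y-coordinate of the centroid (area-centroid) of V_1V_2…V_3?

Apply the surveyor's formula. First the cross-terms c_i = x_i·y_{i+1} − x_{i+1}·y_i:
  28, 23, 17  ⇒  2A = 68, A = 34.
Then Σ (y_i + y_{i+1})·c_i = -136, so ȳ = -136 / (6·34) = -2/3.

-2/3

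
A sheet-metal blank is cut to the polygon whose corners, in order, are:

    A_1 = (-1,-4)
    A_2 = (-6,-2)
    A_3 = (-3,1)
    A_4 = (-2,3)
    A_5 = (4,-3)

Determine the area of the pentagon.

33

Apply the shoelace (surveyor's) formula: 2A = Σ (x_i·y_{i+1} − x_{i+1}·y_i), indices taken mod 5.
Cross-terms: -22, -12, -7, -6, -19  ⇒  Σ = -66
Area = |Σ|/2 = 33.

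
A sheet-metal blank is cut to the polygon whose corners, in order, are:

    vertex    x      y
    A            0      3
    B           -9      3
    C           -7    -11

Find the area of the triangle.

Apply the shoelace (surveyor's) formula: 2A = Σ (x_i·y_{i+1} − x_{i+1}·y_i), indices taken mod 3.
Σ = (27) + (120) + (-21) = 126
Area = |Σ|/2 = 63.

63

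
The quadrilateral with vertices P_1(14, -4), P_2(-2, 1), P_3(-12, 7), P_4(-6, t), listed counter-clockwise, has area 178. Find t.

-11

Write out the shoelace sum; only the two edges meeting at P_4 involve t:
2·Area = [((-12)·t − (-6)·7) + ((-6)·(-4) − 14·t)] + 4
       = -26·t + 70 = 356
⇒ t = -11.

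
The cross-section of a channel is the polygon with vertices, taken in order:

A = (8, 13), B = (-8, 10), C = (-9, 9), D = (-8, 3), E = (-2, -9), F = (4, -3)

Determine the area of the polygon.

221.5

Apply the shoelace formula: 2A = Σ (x_i·y_{i+1} − x_{i+1}·y_i), indices taken mod 6.
Cross-terms: 184, 18, 45, 78, 42, 76  ⇒  Σ = 443
Area = |Σ|/2 = 221.5.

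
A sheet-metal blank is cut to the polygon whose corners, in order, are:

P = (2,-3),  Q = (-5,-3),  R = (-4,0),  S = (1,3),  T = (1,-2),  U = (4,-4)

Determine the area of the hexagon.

Σ = (-21) + (-12) + (-12) + (-5) + (4) + (-4) = -50
Area = |Σ|/2 = 25.

25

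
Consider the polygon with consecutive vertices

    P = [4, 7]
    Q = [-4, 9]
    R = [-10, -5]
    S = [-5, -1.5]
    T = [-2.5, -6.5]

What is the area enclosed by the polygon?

100.625

Cross-terms: 64, 110, -10, 28.75, 8.5  ⇒  Σ = 201.25
Area = |Σ|/2 = 100.625.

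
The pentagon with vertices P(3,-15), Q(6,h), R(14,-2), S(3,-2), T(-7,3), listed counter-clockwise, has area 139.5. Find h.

-12

The doubled signed area Σ (x_i y_{i+1} − x_{i+1} y_i) is linear in h.
With h=0 it equals 147; the coefficient of h is -11 (from the two edges through Q).
So -11·h + 147 = 2·139.5 = 279 ⇒ h = -12.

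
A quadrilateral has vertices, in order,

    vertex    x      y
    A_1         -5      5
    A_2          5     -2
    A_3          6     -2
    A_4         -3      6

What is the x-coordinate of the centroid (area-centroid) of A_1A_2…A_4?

-1/12

Apply the shoelace formula. First the cross-terms c_i = x_i·y_{i+1} − x_{i+1}·y_i:
  -15, 2, 30, 15  ⇒  2A = 32, A = 16.
Then Σ (x_i + x_{i+1})·c_i = -8, so x̄ = -8 / (6·16) = -1/12.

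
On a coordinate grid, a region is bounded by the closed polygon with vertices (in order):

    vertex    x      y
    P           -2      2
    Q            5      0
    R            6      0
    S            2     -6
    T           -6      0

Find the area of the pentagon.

Σ = (-10) + (0) + (-36) + (-36) + (-12) = -94
Area = |Σ|/2 = 47.

47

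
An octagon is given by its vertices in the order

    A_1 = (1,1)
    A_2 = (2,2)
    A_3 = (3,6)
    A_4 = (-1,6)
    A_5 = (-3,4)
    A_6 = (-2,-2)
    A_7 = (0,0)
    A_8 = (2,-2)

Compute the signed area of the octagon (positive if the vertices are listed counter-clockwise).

31

Σ = (0) + (6) + (24) + (14) + (14) + (0) + (0) + (4) = 62
Signed area = Σ/2 = 31 (positive ⇒ counter-clockwise traversal).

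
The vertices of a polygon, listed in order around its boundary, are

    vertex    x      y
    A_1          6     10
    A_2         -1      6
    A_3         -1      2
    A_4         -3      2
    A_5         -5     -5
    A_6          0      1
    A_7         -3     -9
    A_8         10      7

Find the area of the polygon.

102

Apply the shoelace (surveyor's) formula: 2A = Σ (x_i·y_{i+1} − x_{i+1}·y_i), indices taken mod 8.
Cross-terms: 46, 4, 4, 25, -5, 3, 69, 58  ⇒  Σ = 204
Area = |Σ|/2 = 102.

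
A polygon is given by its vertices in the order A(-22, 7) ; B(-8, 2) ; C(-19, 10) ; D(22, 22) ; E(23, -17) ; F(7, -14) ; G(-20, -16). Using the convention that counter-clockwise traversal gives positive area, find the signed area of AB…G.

Cross-terms: 12, -42, -638, -880, -203, -392, -492  ⇒  Σ = -2635
Signed area = Σ/2 = -1317.5 (negative ⇒ clockwise traversal).

-1317.5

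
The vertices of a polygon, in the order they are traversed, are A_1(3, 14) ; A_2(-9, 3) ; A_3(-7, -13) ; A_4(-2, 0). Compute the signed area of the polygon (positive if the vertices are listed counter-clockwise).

Cross-terms: 135, 138, -26, -28  ⇒  Σ = 219
Signed area = Σ/2 = 109.5 (positive ⇒ counter-clockwise traversal).

109.5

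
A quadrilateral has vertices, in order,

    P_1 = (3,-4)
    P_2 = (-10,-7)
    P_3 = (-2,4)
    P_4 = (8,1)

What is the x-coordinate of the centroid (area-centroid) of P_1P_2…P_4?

-81/92

Apply the shoelace formula. First the cross-terms c_i = x_i·y_{i+1} − x_{i+1}·y_i:
  -61, -54, -34, -35  ⇒  2A = -184, A = -92.
Then Σ (x_i + x_{i+1})·c_i = 486, so x̄ = 486 / (6·(-92)) = -81/92.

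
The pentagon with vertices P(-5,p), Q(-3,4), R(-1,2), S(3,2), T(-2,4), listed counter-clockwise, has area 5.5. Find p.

5

The doubled signed area Σ (x_i y_{i+1} − x_{i+1} y_i) is linear in p.
With p=0 it equals 6; the coefficient of p is 1 (from the two edges through P).
So 1·p + 6 = 2·5.5 = 11 ⇒ p = 5.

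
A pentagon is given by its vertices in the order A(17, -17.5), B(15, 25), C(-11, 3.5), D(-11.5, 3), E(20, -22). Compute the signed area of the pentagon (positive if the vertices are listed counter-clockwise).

619.625

Cross-terms: 687.5, 327.5, 7.25, 193, 24  ⇒  Σ = 1239.25
Signed area = Σ/2 = 619.625 (positive ⇒ counter-clockwise traversal).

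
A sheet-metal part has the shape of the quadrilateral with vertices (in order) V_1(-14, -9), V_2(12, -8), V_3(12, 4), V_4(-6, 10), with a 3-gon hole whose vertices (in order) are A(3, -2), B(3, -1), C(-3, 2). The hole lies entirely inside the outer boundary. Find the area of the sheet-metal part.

Outer boundary:
V_1→V_2: (-14)(-8) − (12)(-9) = 220
V_2→V_3: (12)(4) − (12)(-8) = 144
V_3→V_4: (12)(10) − (-6)(4) = 144
V_4→V_1: (-6)(-9) − (-14)(10) = 194
Σ = 702
Area = |Σ|/2 = 351.
Hole:
Apply the shoelace formula: 2A = Σ (x_i·y_{i+1} − x_{i+1}·y_i), indices taken mod 3.
Cross-terms: 3, 3, 0  ⇒  Σ = 6
Area = |Σ|/2 = 3.
Net area = 351 − 3 = 348.

348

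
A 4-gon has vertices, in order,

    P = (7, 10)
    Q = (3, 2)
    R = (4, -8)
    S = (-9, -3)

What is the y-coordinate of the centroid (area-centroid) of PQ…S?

-49/67

Apply the shoelace (surveyor's) formula. First the cross-terms c_i = x_i·y_{i+1} − x_{i+1}·y_i:
  -16, -32, -84, -69  ⇒  2A = -201, A = -100.5.
Then Σ (y_i + y_{i+1})·c_i = 441, so ȳ = 441 / (6·(-100.5)) = -49/67.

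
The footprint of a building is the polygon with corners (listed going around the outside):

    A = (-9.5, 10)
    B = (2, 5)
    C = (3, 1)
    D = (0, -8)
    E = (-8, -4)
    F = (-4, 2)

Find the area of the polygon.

A→B: (-9.5)(5) − (2)(10) = -67.5
B→C: (2)(1) − (3)(5) = -13
C→D: (3)(-8) − (0)(1) = -24
D→E: (0)(-4) − (-8)(-8) = -64
E→F: (-8)(2) − (-4)(-4) = -32
F→A: (-4)(10) − (-9.5)(2) = -21
Σ = -221.5
Area = |Σ|/2 = 110.75.

110.75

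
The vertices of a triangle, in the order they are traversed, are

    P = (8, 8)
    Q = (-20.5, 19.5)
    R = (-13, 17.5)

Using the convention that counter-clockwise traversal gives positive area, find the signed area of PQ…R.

-14.625

Apply Gauss's area formula: 2A = Σ (x_i·y_{i+1} − x_{i+1}·y_i), indices taken mod 3.
Σ = (320) + (-105.25) + (-244) = -29.25
Signed area = Σ/2 = -14.625 (negative ⇒ clockwise traversal).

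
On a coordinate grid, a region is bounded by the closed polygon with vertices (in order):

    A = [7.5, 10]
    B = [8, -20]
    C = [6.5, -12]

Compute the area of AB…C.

20.5

Cross-terms: -230, 34, 155  ⇒  Σ = -41
Area = |Σ|/2 = 20.5.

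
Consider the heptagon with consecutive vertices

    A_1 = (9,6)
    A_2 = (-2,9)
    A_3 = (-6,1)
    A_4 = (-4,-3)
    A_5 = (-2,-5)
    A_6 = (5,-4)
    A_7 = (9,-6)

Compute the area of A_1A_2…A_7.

164

Σ = (93) + (52) + (22) + (14) + (33) + (6) + (108) = 328
Area = |Σ|/2 = 164.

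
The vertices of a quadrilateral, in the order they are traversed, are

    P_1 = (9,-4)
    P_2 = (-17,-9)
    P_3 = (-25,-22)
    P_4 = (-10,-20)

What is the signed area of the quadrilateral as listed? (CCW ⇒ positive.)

250

P_1→P_2: (9)(-9) − (-17)(-4) = -149
P_2→P_3: (-17)(-22) − (-25)(-9) = 149
P_3→P_4: (-25)(-20) − (-10)(-22) = 280
P_4→P_1: (-10)(-4) − (9)(-20) = 220
Σ = 500
Signed area = Σ/2 = 250 (positive ⇒ counter-clockwise traversal).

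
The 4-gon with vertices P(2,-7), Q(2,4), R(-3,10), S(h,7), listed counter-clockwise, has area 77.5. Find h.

Write out the shoelace sum; only the two edges meeting at S involve h:
2·Area = [((-3)·7 − h·10) + (h·(-7) − 2·7)] + 54
       = -17·h + 19 = 155
⇒ h = -8.

-8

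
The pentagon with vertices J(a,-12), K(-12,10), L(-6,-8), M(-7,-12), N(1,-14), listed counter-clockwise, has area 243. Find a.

15

The doubled signed area Σ (x_i y_{i+1} − x_{i+1} y_i) is linear in a.
With a=0 it equals 126; the coefficient of a is 24 (from the two edges through J).
So 24·a + 126 = 2·243 = 486 ⇒ a = 15.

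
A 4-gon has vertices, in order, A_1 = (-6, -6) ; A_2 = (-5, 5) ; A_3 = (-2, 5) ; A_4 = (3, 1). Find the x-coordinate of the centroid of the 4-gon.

Apply the shoelace (surveyor's) formula. First the cross-terms c_i = x_i·y_{i+1} − x_{i+1}·y_i:
  -60, -15, -17, -12  ⇒  2A = -104, A = -52.
Then Σ (x_i + x_{i+1})·c_i = 784, so x̄ = 784 / (6·(-52)) = -98/39.

-98/39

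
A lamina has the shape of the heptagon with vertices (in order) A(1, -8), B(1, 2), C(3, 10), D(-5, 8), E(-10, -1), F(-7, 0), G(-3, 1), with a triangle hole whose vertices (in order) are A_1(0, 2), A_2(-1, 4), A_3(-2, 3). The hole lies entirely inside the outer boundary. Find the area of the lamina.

89.5

Outer boundary:
A→B: (1)(2) − (1)(-8) = 10
B→C: (1)(10) − (3)(2) = 4
C→D: (3)(8) − (-5)(10) = 74
D→E: (-5)(-1) − (-10)(8) = 85
E→F: (-10)(0) − (-7)(-1) = -7
F→G: (-7)(1) − (-3)(0) = -7
G→A: (-3)(-8) − (1)(1) = 23
Σ = 182
Area = |Σ|/2 = 91.
Hole:
Apply the shoelace formula: 2A = Σ (x_i·y_{i+1} − x_{i+1}·y_i), indices taken mod 3.
Σ = (2) + (5) + (-4) = 3
Area = |Σ|/2 = 1.5.
Net area = 91 − 1.5 = 89.5.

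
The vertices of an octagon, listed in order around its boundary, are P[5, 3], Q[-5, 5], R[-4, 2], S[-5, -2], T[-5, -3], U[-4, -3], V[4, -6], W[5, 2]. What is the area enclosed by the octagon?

Σ = (40) + (10) + (18) + (5) + (3) + (36) + (38) + (5) = 155
Area = |Σ|/2 = 77.5.

77.5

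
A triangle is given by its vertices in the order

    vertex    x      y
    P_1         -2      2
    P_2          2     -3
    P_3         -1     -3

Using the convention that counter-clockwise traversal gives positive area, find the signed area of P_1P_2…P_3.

-7.5

Apply the surveyor's formula: 2A = Σ (x_i·y_{i+1} − x_{i+1}·y_i), indices taken mod 3.
Σ = (2) + (-9) + (-8) = -15
Signed area = Σ/2 = -7.5 (negative ⇒ clockwise traversal).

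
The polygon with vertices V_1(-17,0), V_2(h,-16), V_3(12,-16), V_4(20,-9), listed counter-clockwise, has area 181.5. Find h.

10

The doubled signed area Σ (x_i y_{i+1} − x_{i+1} y_i) is linear in h.
With h=0 it equals 523; the coefficient of h is -16 (from the two edges through V_2).
So -16·h + 523 = 2·181.5 = 363 ⇒ h = 10.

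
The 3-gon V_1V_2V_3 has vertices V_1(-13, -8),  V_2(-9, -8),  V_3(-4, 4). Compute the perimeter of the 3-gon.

|V_1V_2| = √((4)² + (0)²) = √16 = 4
|V_2V_3| = √((5)² + (12)²) = √169 = 13
|V_3V_1| = √((-9)² + (-12)²) = √225 = 15
Perimeter = 4 + 13 + 15 = 32.

32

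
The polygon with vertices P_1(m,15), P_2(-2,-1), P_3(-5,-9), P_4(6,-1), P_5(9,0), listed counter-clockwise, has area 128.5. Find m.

Write out the shoelace sum; only the two edges meeting at P_1 involve m:
2·Area = [(9·15 − m·0) + (m·(-1) − (-2)·15)] + 81
       = -1·m + 246 = 257
⇒ m = -11.

-11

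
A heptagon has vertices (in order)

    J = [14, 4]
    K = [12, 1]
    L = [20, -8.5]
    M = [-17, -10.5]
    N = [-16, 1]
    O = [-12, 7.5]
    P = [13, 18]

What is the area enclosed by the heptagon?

J→K: (14)(1) − (12)(4) = -34
K→L: (12)(-8.5) − (20)(1) = -122
L→M: (20)(-10.5) − (-17)(-8.5) = -354.5
M→N: (-17)(1) − (-16)(-10.5) = -185
N→O: (-16)(7.5) − (-12)(1) = -108
O→P: (-12)(18) − (13)(7.5) = -313.5
P→J: (13)(4) − (14)(18) = -200
Σ = -1317
Area = |Σ|/2 = 658.5.

658.5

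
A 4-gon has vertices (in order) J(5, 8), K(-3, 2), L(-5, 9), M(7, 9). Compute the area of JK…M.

40

Apply the shoelace formula: 2A = Σ (x_i·y_{i+1} − x_{i+1}·y_i), indices taken mod 4.
Σ = (34) + (-17) + (-108) + (11) = -80
Area = |Σ|/2 = 40.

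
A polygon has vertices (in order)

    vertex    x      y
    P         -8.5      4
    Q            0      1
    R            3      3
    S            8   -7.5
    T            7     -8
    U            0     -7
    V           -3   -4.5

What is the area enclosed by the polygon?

Apply the surveyor's formula: 2A = Σ (x_i·y_{i+1} − x_{i+1}·y_i), indices taken mod 7.
Σ = (-8.5) + (-3) + (-46.5) + (-11.5) + (-49) + (-21) + (-50.25) = -189.75
Area = |Σ|/2 = 94.875.

94.875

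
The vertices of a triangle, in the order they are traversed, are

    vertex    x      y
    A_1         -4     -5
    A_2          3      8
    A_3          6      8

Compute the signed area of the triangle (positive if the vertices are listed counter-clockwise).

Apply the surveyor's formula: 2A = Σ (x_i·y_{i+1} − x_{i+1}·y_i), indices taken mod 3.
Cross-terms: -17, -24, 2  ⇒  Σ = -39
Signed area = Σ/2 = -19.5 (negative ⇒ clockwise traversal).

-19.5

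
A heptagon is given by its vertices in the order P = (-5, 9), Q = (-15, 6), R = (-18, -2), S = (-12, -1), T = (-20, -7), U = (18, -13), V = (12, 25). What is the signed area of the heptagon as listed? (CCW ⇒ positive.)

Apply Gauss's area formula: 2A = Σ (x_i·y_{i+1} − x_{i+1}·y_i), indices taken mod 7.
Σ = (105) + (138) + (-6) + (64) + (386) + (606) + (233) = 1526
Signed area = Σ/2 = 763 (positive ⇒ counter-clockwise traversal).

763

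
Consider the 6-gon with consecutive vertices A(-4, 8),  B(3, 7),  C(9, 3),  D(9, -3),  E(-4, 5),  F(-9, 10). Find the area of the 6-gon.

77

Apply the shoelace (surveyor's) formula: 2A = Σ (x_i·y_{i+1} − x_{i+1}·y_i), indices taken mod 6.
Cross-terms: -52, -54, -54, 33, 5, -32  ⇒  Σ = -154
Area = |Σ|/2 = 77.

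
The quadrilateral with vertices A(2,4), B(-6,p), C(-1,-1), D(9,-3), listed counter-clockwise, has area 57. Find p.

Write out the shoelace sum; only the two edges meeting at B involve p:
2·Area = [(2·p − (-6)·4) + ((-6)·(-1) − (-1)·p)] + 54
       = 3·p + 84 = 114
⇒ p = 10.

10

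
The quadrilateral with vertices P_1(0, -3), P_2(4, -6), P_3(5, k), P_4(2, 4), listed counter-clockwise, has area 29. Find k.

Write out the shoelace sum; only the two edges meeting at P_3 involve k:
2·Area = [(4·k − 5·(-6)) + (5·4 − 2·k)] + 6
       = 2·k + 56 = 58
⇒ k = 1.

1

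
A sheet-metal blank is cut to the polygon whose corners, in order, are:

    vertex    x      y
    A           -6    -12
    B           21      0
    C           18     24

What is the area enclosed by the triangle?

342

Cross-terms: 252, 504, -72  ⇒  Σ = 684
Area = |Σ|/2 = 342.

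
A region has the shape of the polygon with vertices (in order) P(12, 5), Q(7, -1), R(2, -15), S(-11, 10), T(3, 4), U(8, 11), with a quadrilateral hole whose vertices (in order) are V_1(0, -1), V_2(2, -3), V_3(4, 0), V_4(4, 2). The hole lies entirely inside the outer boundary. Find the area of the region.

221

Outer boundary:
Apply the shoelace formula: 2A = Σ (x_i·y_{i+1} − x_{i+1}·y_i), indices taken mod 6.
Σ = (-47) + (-103) + (-145) + (-74) + (1) + (-92) = -460
Area = |Σ|/2 = 230.
Hole:
Apply Gauss's area formula: 2A = Σ (x_i·y_{i+1} − x_{i+1}·y_i), indices taken mod 4.
Cross-terms: 2, 12, 8, -4  ⇒  Σ = 18
Area = |Σ|/2 = 9.
Net area = 230 − 9 = 221.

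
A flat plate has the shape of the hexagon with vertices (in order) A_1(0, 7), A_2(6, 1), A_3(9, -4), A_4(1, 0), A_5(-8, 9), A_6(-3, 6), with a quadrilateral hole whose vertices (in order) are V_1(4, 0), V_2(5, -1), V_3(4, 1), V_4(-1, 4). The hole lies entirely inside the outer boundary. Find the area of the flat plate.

Outer boundary:
Σ = (-42) + (-33) + (4) + (9) + (-21) + (-21) = -104
Area = |Σ|/2 = 52.
Hole:
Σ = (-4) + (9) + (17) + (-16) = 6
Area = |Σ|/2 = 3.
Net area = 52 − 3 = 49.

49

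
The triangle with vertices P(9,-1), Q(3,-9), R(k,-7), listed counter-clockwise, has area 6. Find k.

6

Write out the shoelace sum; only the two edges meeting at R involve k:
2·Area = [(3·(-7) − k·(-9)) + (k·(-1) − 9·(-7))] + -78
       = 8·k + -36 = 12
⇒ k = 6.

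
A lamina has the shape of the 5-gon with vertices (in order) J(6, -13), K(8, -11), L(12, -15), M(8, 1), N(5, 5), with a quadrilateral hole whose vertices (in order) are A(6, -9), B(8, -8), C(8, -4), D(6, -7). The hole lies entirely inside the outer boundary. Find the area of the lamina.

55

Outer boundary:
Apply the shoelace (surveyor's) formula: 2A = Σ (x_i·y_{i+1} − x_{i+1}·y_i), indices taken mod 5.
J→K: (6)(-11) − (8)(-13) = 38
K→L: (8)(-15) − (12)(-11) = 12
L→M: (12)(1) − (8)(-15) = 132
M→N: (8)(5) − (5)(1) = 35
N→J: (5)(-13) − (6)(5) = -95
Σ = 122
Area = |Σ|/2 = 61.
Hole:
Σ = (24) + (32) + (-32) + (-12) = 12
Area = |Σ|/2 = 6.
Net area = 61 − 6 = 55.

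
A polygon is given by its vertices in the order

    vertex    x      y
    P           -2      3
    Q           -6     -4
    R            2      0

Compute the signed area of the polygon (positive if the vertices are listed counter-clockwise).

Apply the shoelace formula: 2A = Σ (x_i·y_{i+1} − x_{i+1}·y_i), indices taken mod 3.
Σ = (26) + (8) + (6) = 40
Signed area = Σ/2 = 20 (positive ⇒ counter-clockwise traversal).

20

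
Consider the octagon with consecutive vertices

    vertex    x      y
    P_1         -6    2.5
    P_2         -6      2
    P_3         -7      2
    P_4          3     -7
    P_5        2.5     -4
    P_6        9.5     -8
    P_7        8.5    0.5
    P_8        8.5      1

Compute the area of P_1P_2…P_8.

Σ = (3) + (2) + (43) + (5.5) + (18) + (72.75) + (4.25) + (27.25) = 175.75
Area = |Σ|/2 = 87.875.

87.875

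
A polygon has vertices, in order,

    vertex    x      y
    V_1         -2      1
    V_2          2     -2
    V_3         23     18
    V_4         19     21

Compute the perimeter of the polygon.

68

|V_1V_2| = √((4)² + (-3)²) = √25 = 5
|V_2V_3| = √((21)² + (20)²) = √841 = 29
|V_3V_4| = √((-4)² + (3)²) = √25 = 5
|V_4V_1| = √((-21)² + (-20)²) = √841 = 29
Perimeter = 5 + 29 + 5 + 29 = 68.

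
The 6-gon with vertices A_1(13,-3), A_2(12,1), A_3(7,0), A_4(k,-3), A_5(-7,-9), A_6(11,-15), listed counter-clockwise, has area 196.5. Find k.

-3

The doubled signed area Σ (x_i y_{i+1} − x_{i+1} y_i) is linear in k.
With k=0 it equals 366; the coefficient of k is -9 (from the two edges through A_4).
So -9·k + 366 = 2·196.5 = 393 ⇒ k = -3.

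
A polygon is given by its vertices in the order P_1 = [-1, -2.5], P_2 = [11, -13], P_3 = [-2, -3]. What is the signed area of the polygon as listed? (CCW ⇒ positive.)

Apply the shoelace (surveyor's) formula: 2A = Σ (x_i·y_{i+1} − x_{i+1}·y_i), indices taken mod 3.
P_1→P_2: (-1)(-13) − (11)(-2.5) = 40.5
P_2→P_3: (11)(-3) − (-2)(-13) = -59
P_3→P_1: (-2)(-2.5) − (-1)(-3) = 2
Σ = -16.5
Signed area = Σ/2 = -8.25 (negative ⇒ clockwise traversal).

-8.25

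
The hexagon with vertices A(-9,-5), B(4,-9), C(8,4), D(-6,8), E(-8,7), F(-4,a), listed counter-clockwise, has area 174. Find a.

1

Write out the shoelace sum; only the two edges meeting at F involve a:
2·Area = [((-8)·a − (-4)·7) + ((-4)·(-5) − (-9)·a)] + 299
       = 1·a + 347 = 348
⇒ a = 1.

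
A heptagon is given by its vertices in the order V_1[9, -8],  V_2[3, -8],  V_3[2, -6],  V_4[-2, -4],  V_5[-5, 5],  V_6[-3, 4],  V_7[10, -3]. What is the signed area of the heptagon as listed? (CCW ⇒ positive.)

-94.5

Apply the surveyor's formula: 2A = Σ (x_i·y_{i+1} − x_{i+1}·y_i), indices taken mod 7.
Σ = (-48) + (-2) + (-20) + (-30) + (-5) + (-31) + (-53) = -189
Signed area = Σ/2 = -94.5 (negative ⇒ clockwise traversal).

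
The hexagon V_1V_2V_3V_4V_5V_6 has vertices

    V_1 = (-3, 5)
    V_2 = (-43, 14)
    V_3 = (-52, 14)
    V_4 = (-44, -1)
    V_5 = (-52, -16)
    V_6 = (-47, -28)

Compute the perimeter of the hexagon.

152

|V_1V_2| = √((-40)² + (9)²) = √1681 = 41
|V_2V_3| = √((-9)² + (0)²) = √81 = 9
|V_3V_4| = √((8)² + (-15)²) = √289 = 17
|V_4V_5| = √((-8)² + (-15)²) = √289 = 17
|V_5V_6| = √((5)² + (-12)²) = √169 = 13
|V_6V_1| = √((44)² + (33)²) = √3025 = 55
Perimeter = 41 + 9 + 17 + 17 + 13 + 55 = 152.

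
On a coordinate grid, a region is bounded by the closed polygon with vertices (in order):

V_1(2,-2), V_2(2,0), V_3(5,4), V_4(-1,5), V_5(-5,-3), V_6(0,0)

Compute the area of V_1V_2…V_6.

34.5

Cross-terms: 4, 8, 29, 28, 0, 0  ⇒  Σ = 69
Area = |Σ|/2 = 34.5.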